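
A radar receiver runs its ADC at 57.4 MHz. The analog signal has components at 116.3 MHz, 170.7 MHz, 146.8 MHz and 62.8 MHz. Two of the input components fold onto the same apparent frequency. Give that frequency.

1.5 MHz

fs/2 = 28.7 MHz.
116.3 MHz mod fs = 1.5 MHz.
1.5 MHz ≤ fs/2 = 28.7 MHz, appears at 1.5 MHz.
170.7 MHz mod fs = 55.9 MHz.
55.9 MHz > fs/2 = 28.7 MHz, folds to fs − 55.9 MHz = 1.5 MHz.
146.8 MHz mod fs = 32 MHz.
32 MHz > fs/2 = 28.7 MHz, folds to fs − 32 MHz = 25.4 MHz.
62.8 MHz mod fs = 5.4 MHz.
5.4 MHz ≤ fs/2 = 28.7 MHz, appears at 5.4 MHz.
116.3 MHz and 170.7 MHz both map to 1.5 MHz.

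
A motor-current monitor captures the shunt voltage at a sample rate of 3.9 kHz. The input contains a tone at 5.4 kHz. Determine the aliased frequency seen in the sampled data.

5.4 kHz mod fs = 1.5 kHz.
1.5 kHz ≤ fs/2 = 1.95 kHz, appears at 1.5 kHz.

1.5 kHz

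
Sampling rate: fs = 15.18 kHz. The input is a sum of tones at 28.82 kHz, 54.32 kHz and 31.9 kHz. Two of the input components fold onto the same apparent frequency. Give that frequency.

fs/2 = 7.59 kHz.
28.82 kHz mod fs = 13.64 kHz.
13.64 kHz > fs/2 = 7.59 kHz, folds to fs − 13.64 kHz = 1.54 kHz.
54.32 kHz mod fs = 8.78 kHz.
8.78 kHz > fs/2 = 7.59 kHz, folds to fs − 8.78 kHz = 6.4 kHz.
31.9 kHz mod fs = 1.54 kHz.
1.54 kHz ≤ fs/2 = 7.59 kHz, appears at 1.54 kHz.
28.82 kHz and 31.9 kHz both map to 1.54 kHz.

1.54 kHz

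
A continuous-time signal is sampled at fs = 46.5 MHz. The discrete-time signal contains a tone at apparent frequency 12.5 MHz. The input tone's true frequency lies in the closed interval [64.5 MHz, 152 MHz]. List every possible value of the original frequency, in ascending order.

Frequencies that alias to 12.5 MHz are k·fs ± 12.5 MHz for integer k ≥ 0.
k=0: 12.5 MHz.
k=1: 34 MHz, 59 MHz.
k=2: 80.5 MHz, 105.5 MHz.
k=3: 127 MHz, 152 MHz.
k=4: 173.5 MHz, 198.5 MHz.
Within [64.5 MHz, 152 MHz]: 80.5 MHz, 105.5 MHz, 127 MHz, 152 MHz.

80.5 MHz, 105.5 MHz, 127 MHz, 152 MHz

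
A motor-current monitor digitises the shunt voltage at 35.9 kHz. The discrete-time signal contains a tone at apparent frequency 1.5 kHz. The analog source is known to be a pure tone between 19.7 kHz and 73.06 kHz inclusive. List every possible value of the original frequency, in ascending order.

34.4 kHz, 37.4 kHz, 70.3 kHz

Frequencies that alias to 1.5 kHz are k·fs ± 1.5 kHz for integer k ≥ 0.
k=0: 1.5 kHz.
k=1: 34.4 kHz, 37.4 kHz.
k=2: 70.3 kHz, 73.3 kHz.
k=3: 106.2 kHz, 109.2 kHz.
Within [19.7 kHz, 73.06 kHz]: 34.4 kHz, 37.4 kHz, 70.3 kHz.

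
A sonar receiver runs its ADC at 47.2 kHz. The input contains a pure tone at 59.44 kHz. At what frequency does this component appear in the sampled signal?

59.44 kHz mod fs = 12.24 kHz.
12.24 kHz ≤ fs/2 = 23.6 kHz, appears at 12.24 kHz.

12.24 kHz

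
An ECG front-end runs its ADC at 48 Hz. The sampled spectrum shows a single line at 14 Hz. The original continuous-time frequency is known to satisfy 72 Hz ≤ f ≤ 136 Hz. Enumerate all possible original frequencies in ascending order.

82 Hz, 110 Hz, 130 Hz

Frequencies that alias to 14 Hz are k·fs ± 14 Hz for integer k ≥ 0.
k=0: 14 Hz.
k=1: 34 Hz, 62 Hz.
k=2: 82 Hz, 110 Hz.
k=3: 130 Hz, 158 Hz.
k=4: 178 Hz, 206 Hz.
Within [72 Hz, 136 Hz]: 82 Hz, 110 Hz, 130 Hz.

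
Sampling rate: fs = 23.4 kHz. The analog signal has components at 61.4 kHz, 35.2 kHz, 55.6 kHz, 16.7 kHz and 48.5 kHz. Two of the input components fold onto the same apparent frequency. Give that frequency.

fs/2 = 11.7 kHz.
61.4 kHz mod fs = 14.6 kHz.
14.6 kHz > fs/2 = 11.7 kHz, folds to fs − 14.6 kHz = 8.8 kHz.
35.2 kHz mod fs = 11.8 kHz.
11.8 kHz > fs/2 = 11.7 kHz, folds to fs − 11.8 kHz = 11.6 kHz.
55.6 kHz mod fs = 8.8 kHz.
8.8 kHz ≤ fs/2 = 11.7 kHz, appears at 8.8 kHz.
16.7 kHz > fs/2 = 11.7 kHz, folds to fs − 16.7 kHz = 6.7 kHz.
48.5 kHz mod fs = 1.7 kHz.
1.7 kHz ≤ fs/2 = 11.7 kHz, appears at 1.7 kHz.
55.6 kHz and 61.4 kHz both map to 8.8 kHz.

8.8 kHz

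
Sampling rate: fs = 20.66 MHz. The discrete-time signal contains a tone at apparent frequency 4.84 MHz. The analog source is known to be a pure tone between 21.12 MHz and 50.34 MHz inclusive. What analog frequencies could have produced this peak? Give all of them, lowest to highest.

25.5 MHz, 36.48 MHz, 46.16 MHz

Frequencies that alias to 4.84 MHz are k·fs ± 4.84 MHz for integer k ≥ 0.
k=0: 4.84 MHz.
k=1: 15.82 MHz, 25.5 MHz.
k=2: 36.48 MHz, 46.16 MHz.
k=3: 57.14 MHz, 66.82 MHz.
Within [21.12 MHz, 50.34 MHz]: 25.5 MHz, 36.48 MHz, 46.16 MHz.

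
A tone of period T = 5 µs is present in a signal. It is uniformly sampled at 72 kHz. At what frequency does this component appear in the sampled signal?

T = 5 µs → f = 1/T = 200 kHz.
200 kHz mod fs = 56 kHz.
56 kHz > fs/2 = 36 kHz, folds to fs − 56 kHz = 16 kHz.

16 kHz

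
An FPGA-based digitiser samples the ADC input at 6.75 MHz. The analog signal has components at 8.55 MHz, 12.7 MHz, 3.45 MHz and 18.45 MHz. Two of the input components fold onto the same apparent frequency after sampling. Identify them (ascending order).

8.55 MHz, 18.45 MHz

fs/2 = 3.375 MHz.
8.55 MHz mod fs = 1.8 MHz.
1.8 MHz ≤ fs/2 = 3.375 MHz, appears at 1.8 MHz.
12.7 MHz mod fs = 5.95 MHz.
5.95 MHz > fs/2 = 3.375 MHz, folds to fs − 5.95 MHz = 0.8 MHz.
3.45 MHz > fs/2 = 3.375 MHz, folds to fs − 3.45 MHz = 3.3 MHz.
18.45 MHz mod fs = 4.95 MHz.
4.95 MHz > fs/2 = 3.375 MHz, folds to fs − 4.95 MHz = 1.8 MHz.
8.55 MHz and 18.45 MHz both map to 1.8 MHz.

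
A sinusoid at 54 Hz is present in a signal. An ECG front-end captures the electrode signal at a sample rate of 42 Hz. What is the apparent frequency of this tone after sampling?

12 Hz

54 Hz mod fs = 12 Hz.
12 Hz ≤ fs/2 = 21 Hz, appears at 12 Hz.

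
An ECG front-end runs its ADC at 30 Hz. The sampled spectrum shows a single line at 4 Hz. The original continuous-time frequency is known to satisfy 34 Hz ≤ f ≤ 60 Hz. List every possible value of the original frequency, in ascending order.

Frequencies that alias to 4 Hz are k·fs ± 4 Hz for integer k ≥ 0.
k=0: 4 Hz.
k=1: 26 Hz, 34 Hz.
k=2: 56 Hz, 64 Hz.
k=3: 86 Hz, 94 Hz.
Within [34 Hz, 60 Hz]: 34 Hz, 56 Hz.

34 Hz, 56 Hz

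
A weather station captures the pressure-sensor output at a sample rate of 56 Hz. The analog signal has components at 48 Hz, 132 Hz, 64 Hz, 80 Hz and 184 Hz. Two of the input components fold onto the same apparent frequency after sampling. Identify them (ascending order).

fs/2 = 28 Hz.
48 Hz > fs/2 = 28 Hz, folds to fs − 48 Hz = 8 Hz.
132 Hz mod fs = 20 Hz.
20 Hz ≤ fs/2 = 28 Hz, appears at 20 Hz.
64 Hz mod fs = 8 Hz.
8 Hz ≤ fs/2 = 28 Hz, appears at 8 Hz.
80 Hz mod fs = 24 Hz.
24 Hz ≤ fs/2 = 28 Hz, appears at 24 Hz.
184 Hz mod fs = 16 Hz.
16 Hz ≤ fs/2 = 28 Hz, appears at 16 Hz.
48 Hz and 64 Hz both map to 8 Hz.

48 Hz, 64 Hz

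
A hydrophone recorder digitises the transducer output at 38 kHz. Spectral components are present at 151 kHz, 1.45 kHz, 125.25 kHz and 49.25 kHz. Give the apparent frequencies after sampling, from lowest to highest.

fs/2 = 19 kHz.
151 kHz mod fs = 37 kHz.
37 kHz > fs/2 = 19 kHz, folds to fs − 37 kHz = 1 kHz.
1.45 kHz ≤ fs/2 = 19 kHz, passes unchanged.
125.25 kHz mod fs = 11.25 kHz.
11.25 kHz ≤ fs/2 = 19 kHz, appears at 11.25 kHz.
49.25 kHz mod fs = 11.25 kHz.
11.25 kHz ≤ fs/2 = 19 kHz, appears at 11.25 kHz.
Distinct values: {1 kHz, 1.45 kHz, 11.25 kHz}.

1 kHz, 1.45 kHz, 11.25 kHz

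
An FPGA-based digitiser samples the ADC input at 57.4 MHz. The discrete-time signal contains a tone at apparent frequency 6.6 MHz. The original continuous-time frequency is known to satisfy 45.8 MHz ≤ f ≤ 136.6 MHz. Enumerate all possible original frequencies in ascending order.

Frequencies that alias to 6.6 MHz are k·fs ± 6.6 MHz for integer k ≥ 0.
k=0: 6.6 MHz.
k=1: 50.8 MHz, 64 MHz.
k=2: 108.2 MHz, 121.4 MHz.
k=3: 165.6 MHz, 178.8 MHz.
Within [45.8 MHz, 136.6 MHz]: 50.8 MHz, 64 MHz, 108.2 MHz, 121.4 MHz.

50.8 MHz, 64 MHz, 108.2 MHz, 121.4 MHz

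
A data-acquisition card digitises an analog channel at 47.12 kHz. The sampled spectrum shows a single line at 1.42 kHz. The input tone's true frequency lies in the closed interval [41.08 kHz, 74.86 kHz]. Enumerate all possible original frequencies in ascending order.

45.7 kHz, 48.54 kHz

Frequencies that alias to 1.42 kHz are k·fs ± 1.42 kHz for integer k ≥ 0.
k=0: 1.42 kHz.
k=1: 45.7 kHz, 48.54 kHz.
k=2: 92.82 kHz, 95.66 kHz.
Within [41.08 kHz, 74.86 kHz]: 45.7 kHz, 48.54 kHz.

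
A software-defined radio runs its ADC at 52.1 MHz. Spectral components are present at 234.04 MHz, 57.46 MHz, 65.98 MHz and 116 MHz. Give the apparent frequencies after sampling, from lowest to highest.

5.36 MHz, 11.8 MHz, 13.88 MHz, 25.64 MHz

fs/2 = 26.05 MHz.
234.04 MHz mod fs = 25.64 MHz.
25.64 MHz ≤ fs/2 = 26.05 MHz, appears at 25.64 MHz.
57.46 MHz mod fs = 5.36 MHz.
5.36 MHz ≤ fs/2 = 26.05 MHz, appears at 5.36 MHz.
65.98 MHz mod fs = 13.88 MHz.
13.88 MHz ≤ fs/2 = 26.05 MHz, appears at 13.88 MHz.
116 MHz mod fs = 11.8 MHz.
11.8 MHz ≤ fs/2 = 26.05 MHz, appears at 11.8 MHz.
Distinct values: {5.36 MHz, 11.8 MHz, 13.88 MHz, 25.64 MHz}.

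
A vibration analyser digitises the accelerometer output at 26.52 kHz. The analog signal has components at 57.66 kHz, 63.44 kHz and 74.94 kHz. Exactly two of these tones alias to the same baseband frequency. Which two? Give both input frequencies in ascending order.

57.66 kHz, 74.94 kHz

fs/2 = 13.26 kHz.
57.66 kHz mod fs = 4.62 kHz.
4.62 kHz ≤ fs/2 = 13.26 kHz, appears at 4.62 kHz.
63.44 kHz mod fs = 10.4 kHz.
10.4 kHz ≤ fs/2 = 13.26 kHz, appears at 10.4 kHz.
74.94 kHz mod fs = 21.9 kHz.
21.9 kHz > fs/2 = 13.26 kHz, folds to fs − 21.9 kHz = 4.62 kHz.
57.66 kHz and 74.94 kHz both map to 4.62 kHz.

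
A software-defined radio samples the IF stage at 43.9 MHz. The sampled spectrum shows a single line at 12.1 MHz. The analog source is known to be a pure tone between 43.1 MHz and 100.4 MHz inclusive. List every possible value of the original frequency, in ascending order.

56 MHz, 75.7 MHz, 99.9 MHz

Frequencies that alias to 12.1 MHz are k·fs ± 12.1 MHz for integer k ≥ 0.
k=0: 12.1 MHz.
k=1: 31.8 MHz, 56 MHz.
k=2: 75.7 MHz, 99.9 MHz.
k=3: 119.6 MHz, 143.8 MHz.
Within [43.1 MHz, 100.4 MHz]: 56 MHz, 75.7 MHz, 99.9 MHz.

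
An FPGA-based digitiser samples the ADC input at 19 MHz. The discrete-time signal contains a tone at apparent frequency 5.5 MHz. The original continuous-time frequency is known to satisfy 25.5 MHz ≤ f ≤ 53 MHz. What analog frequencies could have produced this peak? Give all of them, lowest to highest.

Frequencies that alias to 5.5 MHz are k·fs ± 5.5 MHz for integer k ≥ 0.
k=0: 5.5 MHz.
k=1: 13.5 MHz, 24.5 MHz.
k=2: 32.5 MHz, 43.5 MHz.
k=3: 51.5 MHz, 62.5 MHz.
k=4: 70.5 MHz, 81.5 MHz.
Within [25.5 MHz, 53 MHz]: 32.5 MHz, 43.5 MHz, 51.5 MHz.

32.5 MHz, 43.5 MHz, 51.5 MHz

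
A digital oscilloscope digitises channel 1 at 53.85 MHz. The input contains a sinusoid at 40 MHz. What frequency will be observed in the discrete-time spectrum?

13.85 MHz

40 MHz > fs/2 = 26.925 MHz, folds to fs − 40 MHz = 13.85 MHz.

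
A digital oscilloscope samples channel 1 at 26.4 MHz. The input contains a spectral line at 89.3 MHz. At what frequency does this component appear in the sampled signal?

10.1 MHz

89.3 MHz mod fs = 10.1 MHz.
10.1 MHz ≤ fs/2 = 13.2 MHz, appears at 10.1 MHz.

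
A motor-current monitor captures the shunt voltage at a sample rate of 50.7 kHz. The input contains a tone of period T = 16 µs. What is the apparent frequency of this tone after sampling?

11.8 kHz

T = 16 µs → f = 1/T = 62.5 kHz.
62.5 kHz mod fs = 11.8 kHz.
11.8 kHz ≤ fs/2 = 25.35 kHz, appears at 11.8 kHz.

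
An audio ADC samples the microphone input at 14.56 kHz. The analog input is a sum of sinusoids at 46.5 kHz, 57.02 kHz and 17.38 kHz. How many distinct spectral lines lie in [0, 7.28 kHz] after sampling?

2

fs/2 = 7.28 kHz.
46.5 kHz mod fs = 2.82 kHz.
2.82 kHz ≤ fs/2 = 7.28 kHz, appears at 2.82 kHz.
57.02 kHz mod fs = 13.34 kHz.
13.34 kHz > fs/2 = 7.28 kHz, folds to fs − 13.34 kHz = 1.22 kHz.
17.38 kHz mod fs = 2.82 kHz.
2.82 kHz ≤ fs/2 = 7.28 kHz, appears at 2.82 kHz.
Distinct values: {1.22 kHz, 2.82 kHz} → 2.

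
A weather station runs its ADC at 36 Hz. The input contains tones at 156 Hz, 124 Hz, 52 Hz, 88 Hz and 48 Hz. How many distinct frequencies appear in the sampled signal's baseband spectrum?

2

fs/2 = 18 Hz.
156 Hz mod fs = 12 Hz.
12 Hz ≤ fs/2 = 18 Hz, appears at 12 Hz.
124 Hz mod fs = 16 Hz.
16 Hz ≤ fs/2 = 18 Hz, appears at 16 Hz.
52 Hz mod fs = 16 Hz.
16 Hz ≤ fs/2 = 18 Hz, appears at 16 Hz.
88 Hz mod fs = 16 Hz.
16 Hz ≤ fs/2 = 18 Hz, appears at 16 Hz.
48 Hz mod fs = 12 Hz.
12 Hz ≤ fs/2 = 18 Hz, appears at 12 Hz.
Distinct values: {12 Hz, 16 Hz} → 2.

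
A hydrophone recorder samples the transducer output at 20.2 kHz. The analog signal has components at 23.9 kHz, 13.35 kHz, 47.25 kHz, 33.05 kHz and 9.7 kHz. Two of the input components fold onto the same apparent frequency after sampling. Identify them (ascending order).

13.35 kHz, 47.25 kHz

fs/2 = 10.1 kHz.
23.9 kHz mod fs = 3.7 kHz.
3.7 kHz ≤ fs/2 = 10.1 kHz, appears at 3.7 kHz.
13.35 kHz > fs/2 = 10.1 kHz, folds to fs − 13.35 kHz = 6.85 kHz.
47.25 kHz mod fs = 6.85 kHz.
6.85 kHz ≤ fs/2 = 10.1 kHz, appears at 6.85 kHz.
33.05 kHz mod fs = 12.85 kHz.
12.85 kHz > fs/2 = 10.1 kHz, folds to fs − 12.85 kHz = 7.35 kHz.
9.7 kHz ≤ fs/2 = 10.1 kHz, passes unchanged.
13.35 kHz and 47.25 kHz both map to 6.85 kHz.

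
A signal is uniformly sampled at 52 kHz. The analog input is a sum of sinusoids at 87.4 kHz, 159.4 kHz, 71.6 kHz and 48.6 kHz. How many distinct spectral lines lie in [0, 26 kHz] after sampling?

fs/2 = 26 kHz.
87.4 kHz mod fs = 35.4 kHz.
35.4 kHz > fs/2 = 26 kHz, folds to fs − 35.4 kHz = 16.6 kHz.
159.4 kHz mod fs = 3.4 kHz.
3.4 kHz ≤ fs/2 = 26 kHz, appears at 3.4 kHz.
71.6 kHz mod fs = 19.6 kHz.
19.6 kHz ≤ fs/2 = 26 kHz, appears at 19.6 kHz.
48.6 kHz > fs/2 = 26 kHz, folds to fs − 48.6 kHz = 3.4 kHz.
Distinct values: {3.4 kHz, 16.6 kHz, 19.6 kHz} → 3.

3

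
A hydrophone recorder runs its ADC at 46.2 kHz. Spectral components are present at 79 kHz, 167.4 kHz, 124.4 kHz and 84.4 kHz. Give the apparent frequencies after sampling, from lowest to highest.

fs/2 = 23.1 kHz.
79 kHz mod fs = 32.8 kHz.
32.8 kHz > fs/2 = 23.1 kHz, folds to fs − 32.8 kHz = 13.4 kHz.
167.4 kHz mod fs = 28.8 kHz.
28.8 kHz > fs/2 = 23.1 kHz, folds to fs − 28.8 kHz = 17.4 kHz.
124.4 kHz mod fs = 32 kHz.
32 kHz > fs/2 = 23.1 kHz, folds to fs − 32 kHz = 14.2 kHz.
84.4 kHz mod fs = 38.2 kHz.
38.2 kHz > fs/2 = 23.1 kHz, folds to fs − 38.2 kHz = 8 kHz.
Distinct values: {8 kHz, 13.4 kHz, 14.2 kHz, 17.4 kHz}.

8 kHz, 13.4 kHz, 14.2 kHz, 17.4 kHz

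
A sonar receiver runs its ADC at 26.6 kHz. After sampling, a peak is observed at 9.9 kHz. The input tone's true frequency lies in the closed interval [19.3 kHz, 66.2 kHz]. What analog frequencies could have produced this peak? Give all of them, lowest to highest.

Frequencies that alias to 9.9 kHz are k·fs ± 9.9 kHz for integer k ≥ 0.
k=0: 9.9 kHz.
k=1: 16.7 kHz, 36.5 kHz.
k=2: 43.3 kHz, 63.1 kHz.
k=3: 69.9 kHz, 89.7 kHz.
Within [19.3 kHz, 66.2 kHz]: 36.5 kHz, 43.3 kHz, 63.1 kHz.

36.5 kHz, 43.3 kHz, 63.1 kHz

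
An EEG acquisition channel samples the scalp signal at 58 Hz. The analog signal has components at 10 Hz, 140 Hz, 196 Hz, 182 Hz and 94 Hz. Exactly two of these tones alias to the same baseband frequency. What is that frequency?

fs/2 = 29 Hz.
10 Hz ≤ fs/2 = 29 Hz, passes unchanged.
140 Hz mod fs = 24 Hz.
24 Hz ≤ fs/2 = 29 Hz, appears at 24 Hz.
196 Hz mod fs = 22 Hz.
22 Hz ≤ fs/2 = 29 Hz, appears at 22 Hz.
182 Hz mod fs = 8 Hz.
8 Hz ≤ fs/2 = 29 Hz, appears at 8 Hz.
94 Hz mod fs = 36 Hz.
36 Hz > fs/2 = 29 Hz, folds to fs − 36 Hz = 22 Hz.
94 Hz and 196 Hz both map to 22 Hz.

22 Hz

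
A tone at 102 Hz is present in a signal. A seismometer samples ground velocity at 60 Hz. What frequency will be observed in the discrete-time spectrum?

102 Hz mod fs = 42 Hz.
42 Hz > fs/2 = 30 Hz, folds to fs − 42 Hz = 18 Hz.

18 Hz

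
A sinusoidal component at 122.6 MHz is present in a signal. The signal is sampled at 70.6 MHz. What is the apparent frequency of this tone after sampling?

18.6 MHz

122.6 MHz mod fs = 52 MHz.
52 MHz > fs/2 = 35.3 MHz, folds to fs − 52 MHz = 18.6 MHz.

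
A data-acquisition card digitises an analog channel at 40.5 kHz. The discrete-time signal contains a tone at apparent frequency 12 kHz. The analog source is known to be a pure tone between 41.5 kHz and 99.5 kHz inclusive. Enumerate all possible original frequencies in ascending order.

Frequencies that alias to 12 kHz are k·fs ± 12 kHz for integer k ≥ 0.
k=0: 12 kHz.
k=1: 28.5 kHz, 52.5 kHz.
k=2: 69 kHz, 93 kHz.
k=3: 109.5 kHz, 133.5 kHz.
Within [41.5 kHz, 99.5 kHz]: 52.5 kHz, 69 kHz, 93 kHz.

52.5 kHz, 69 kHz, 93 kHz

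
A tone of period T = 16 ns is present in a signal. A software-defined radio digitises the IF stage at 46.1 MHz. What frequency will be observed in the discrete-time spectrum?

16.4 MHz

T = 16 ns → f = 1/T = 62.5 MHz.
62.5 MHz mod fs = 16.4 MHz.
16.4 MHz ≤ fs/2 = 23.05 MHz, appears at 16.4 MHz.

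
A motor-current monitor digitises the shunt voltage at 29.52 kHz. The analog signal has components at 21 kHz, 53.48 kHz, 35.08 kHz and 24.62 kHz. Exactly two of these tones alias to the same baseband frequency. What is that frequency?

5.56 kHz

fs/2 = 14.76 kHz.
21 kHz > fs/2 = 14.76 kHz, folds to fs − 21 kHz = 8.52 kHz.
53.48 kHz mod fs = 23.96 kHz.
23.96 kHz > fs/2 = 14.76 kHz, folds to fs − 23.96 kHz = 5.56 kHz.
35.08 kHz mod fs = 5.56 kHz.
5.56 kHz ≤ fs/2 = 14.76 kHz, appears at 5.56 kHz.
24.62 kHz > fs/2 = 14.76 kHz, folds to fs − 24.62 kHz = 4.9 kHz.
35.08 kHz and 53.48 kHz both map to 5.56 kHz.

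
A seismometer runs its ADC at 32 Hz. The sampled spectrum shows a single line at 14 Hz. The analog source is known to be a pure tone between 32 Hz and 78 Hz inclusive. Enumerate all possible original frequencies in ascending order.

46 Hz, 50 Hz, 78 Hz

Frequencies that alias to 14 Hz are k·fs ± 14 Hz for integer k ≥ 0.
k=0: 14 Hz.
k=1: 18 Hz, 46 Hz.
k=2: 50 Hz, 78 Hz.
k=3: 82 Hz, 110 Hz.
Within [32 Hz, 78 Hz]: 46 Hz, 50 Hz, 78 Hz.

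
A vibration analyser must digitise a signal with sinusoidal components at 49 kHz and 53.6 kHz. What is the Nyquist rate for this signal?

107.2 kHz

Highest-frequency component: 53.6 kHz.
Nyquist rate = 2 × 53.6 kHz = 107.2 kHz.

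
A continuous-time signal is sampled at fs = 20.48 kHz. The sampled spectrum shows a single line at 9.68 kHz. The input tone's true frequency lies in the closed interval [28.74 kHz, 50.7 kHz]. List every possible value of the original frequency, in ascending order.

Frequencies that alias to 9.68 kHz are k·fs ± 9.68 kHz for integer k ≥ 0.
k=0: 9.68 kHz.
k=1: 10.8 kHz, 30.16 kHz.
k=2: 31.28 kHz, 50.64 kHz.
k=3: 51.76 kHz, 71.12 kHz.
Within [28.74 kHz, 50.7 kHz]: 30.16 kHz, 31.28 kHz, 50.64 kHz.

30.16 kHz, 31.28 kHz, 50.64 kHz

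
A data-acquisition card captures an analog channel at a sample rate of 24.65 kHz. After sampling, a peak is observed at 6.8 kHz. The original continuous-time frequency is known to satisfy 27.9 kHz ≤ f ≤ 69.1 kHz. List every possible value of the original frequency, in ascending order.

Frequencies that alias to 6.8 kHz are k·fs ± 6.8 kHz for integer k ≥ 0.
k=0: 6.8 kHz.
k=1: 17.85 kHz, 31.45 kHz.
k=2: 42.5 kHz, 56.1 kHz.
k=3: 67.15 kHz, 80.75 kHz.
k=4: 91.8 kHz, 105.4 kHz.
Within [27.9 kHz, 69.1 kHz]: 31.45 kHz, 42.5 kHz, 56.1 kHz, 67.15 kHz.

31.45 kHz, 42.5 kHz, 56.1 kHz, 67.15 kHz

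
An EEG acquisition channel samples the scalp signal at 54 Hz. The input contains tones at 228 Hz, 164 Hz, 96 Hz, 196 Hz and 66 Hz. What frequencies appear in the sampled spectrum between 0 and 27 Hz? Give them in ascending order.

fs/2 = 27 Hz.
228 Hz mod fs = 12 Hz.
12 Hz ≤ fs/2 = 27 Hz, appears at 12 Hz.
164 Hz mod fs = 2 Hz.
2 Hz ≤ fs/2 = 27 Hz, appears at 2 Hz.
96 Hz mod fs = 42 Hz.
42 Hz > fs/2 = 27 Hz, folds to fs − 42 Hz = 12 Hz.
196 Hz mod fs = 34 Hz.
34 Hz > fs/2 = 27 Hz, folds to fs − 34 Hz = 20 Hz.
66 Hz mod fs = 12 Hz.
12 Hz ≤ fs/2 = 27 Hz, appears at 12 Hz.
Distinct values: {2 Hz, 12 Hz, 20 Hz}.

2 Hz, 12 Hz, 20 Hz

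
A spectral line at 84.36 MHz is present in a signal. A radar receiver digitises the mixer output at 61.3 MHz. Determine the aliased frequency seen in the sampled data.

84.36 MHz mod fs = 23.06 MHz.
23.06 MHz ≤ fs/2 = 30.65 MHz, appears at 23.06 MHz.

23.06 MHz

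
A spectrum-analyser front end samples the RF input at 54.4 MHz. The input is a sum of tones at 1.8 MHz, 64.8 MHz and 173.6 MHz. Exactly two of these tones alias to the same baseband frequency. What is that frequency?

fs/2 = 27.2 MHz.
1.8 MHz ≤ fs/2 = 27.2 MHz, passes unchanged.
64.8 MHz mod fs = 10.4 MHz.
10.4 MHz ≤ fs/2 = 27.2 MHz, appears at 10.4 MHz.
173.6 MHz mod fs = 10.4 MHz.
10.4 MHz ≤ fs/2 = 27.2 MHz, appears at 10.4 MHz.
64.8 MHz and 173.6 MHz both map to 10.4 MHz.

10.4 MHz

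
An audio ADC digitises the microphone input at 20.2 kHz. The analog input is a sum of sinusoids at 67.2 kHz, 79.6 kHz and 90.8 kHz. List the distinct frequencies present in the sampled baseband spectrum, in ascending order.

1.2 kHz, 6.6 kHz, 10 kHz

fs/2 = 10.1 kHz.
67.2 kHz mod fs = 6.6 kHz.
6.6 kHz ≤ fs/2 = 10.1 kHz, appears at 6.6 kHz.
79.6 kHz mod fs = 19 kHz.
19 kHz > fs/2 = 10.1 kHz, folds to fs − 19 kHz = 1.2 kHz.
90.8 kHz mod fs = 10 kHz.
10 kHz ≤ fs/2 = 10.1 kHz, appears at 10 kHz.
Distinct values: {1.2 kHz, 6.6 kHz, 10 kHz}.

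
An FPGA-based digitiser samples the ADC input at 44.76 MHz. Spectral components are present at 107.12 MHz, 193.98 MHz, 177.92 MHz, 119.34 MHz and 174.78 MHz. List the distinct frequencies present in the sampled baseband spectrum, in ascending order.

1.12 MHz, 4.26 MHz, 14.94 MHz, 17.6 MHz

fs/2 = 22.38 MHz.
107.12 MHz mod fs = 17.6 MHz.
17.6 MHz ≤ fs/2 = 22.38 MHz, appears at 17.6 MHz.
193.98 MHz mod fs = 14.94 MHz.
14.94 MHz ≤ fs/2 = 22.38 MHz, appears at 14.94 MHz.
177.92 MHz mod fs = 43.64 MHz.
43.64 MHz > fs/2 = 22.38 MHz, folds to fs − 43.64 MHz = 1.12 MHz.
119.34 MHz mod fs = 29.82 MHz.
29.82 MHz > fs/2 = 22.38 MHz, folds to fs − 29.82 MHz = 14.94 MHz.
174.78 MHz mod fs = 40.5 MHz.
40.5 MHz > fs/2 = 22.38 MHz, folds to fs − 40.5 MHz = 4.26 MHz.
Distinct values: {1.12 MHz, 4.26 MHz, 14.94 MHz, 17.6 MHz}.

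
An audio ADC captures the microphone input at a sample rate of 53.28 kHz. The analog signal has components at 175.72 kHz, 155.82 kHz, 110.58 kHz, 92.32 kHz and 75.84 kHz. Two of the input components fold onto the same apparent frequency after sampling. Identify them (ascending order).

110.58 kHz, 155.82 kHz

fs/2 = 26.64 kHz.
175.72 kHz mod fs = 15.88 kHz.
15.88 kHz ≤ fs/2 = 26.64 kHz, appears at 15.88 kHz.
155.82 kHz mod fs = 49.26 kHz.
49.26 kHz > fs/2 = 26.64 kHz, folds to fs − 49.26 kHz = 4.02 kHz.
110.58 kHz mod fs = 4.02 kHz.
4.02 kHz ≤ fs/2 = 26.64 kHz, appears at 4.02 kHz.
92.32 kHz mod fs = 39.04 kHz.
39.04 kHz > fs/2 = 26.64 kHz, folds to fs − 39.04 kHz = 14.24 kHz.
75.84 kHz mod fs = 22.56 kHz.
22.56 kHz ≤ fs/2 = 26.64 kHz, appears at 22.56 kHz.
110.58 kHz and 155.82 kHz both map to 4.02 kHz.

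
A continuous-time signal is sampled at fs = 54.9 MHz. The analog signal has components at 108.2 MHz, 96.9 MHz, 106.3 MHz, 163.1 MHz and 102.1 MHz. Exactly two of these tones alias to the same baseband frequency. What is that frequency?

fs/2 = 27.45 MHz.
108.2 MHz mod fs = 53.3 MHz.
53.3 MHz > fs/2 = 27.45 MHz, folds to fs − 53.3 MHz = 1.6 MHz.
96.9 MHz mod fs = 42 MHz.
42 MHz > fs/2 = 27.45 MHz, folds to fs − 42 MHz = 12.9 MHz.
106.3 MHz mod fs = 51.4 MHz.
51.4 MHz > fs/2 = 27.45 MHz, folds to fs − 51.4 MHz = 3.5 MHz.
163.1 MHz mod fs = 53.3 MHz.
53.3 MHz > fs/2 = 27.45 MHz, folds to fs − 53.3 MHz = 1.6 MHz.
102.1 MHz mod fs = 47.2 MHz.
47.2 MHz > fs/2 = 27.45 MHz, folds to fs − 47.2 MHz = 7.7 MHz.
108.2 MHz and 163.1 MHz both map to 1.6 MHz.

1.6 MHz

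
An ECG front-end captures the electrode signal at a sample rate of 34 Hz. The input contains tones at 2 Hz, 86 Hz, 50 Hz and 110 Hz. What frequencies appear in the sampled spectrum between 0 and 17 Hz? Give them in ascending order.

2 Hz, 8 Hz, 16 Hz

fs/2 = 17 Hz.
2 Hz ≤ fs/2 = 17 Hz, passes unchanged.
86 Hz mod fs = 18 Hz.
18 Hz > fs/2 = 17 Hz, folds to fs − 18 Hz = 16 Hz.
50 Hz mod fs = 16 Hz.
16 Hz ≤ fs/2 = 17 Hz, appears at 16 Hz.
110 Hz mod fs = 8 Hz.
8 Hz ≤ fs/2 = 17 Hz, appears at 8 Hz.
Distinct values: {2 Hz, 8 Hz, 16 Hz}.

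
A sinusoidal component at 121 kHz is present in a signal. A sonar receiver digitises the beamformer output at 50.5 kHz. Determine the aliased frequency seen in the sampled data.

20 kHz

121 kHz mod fs = 20 kHz.
20 kHz ≤ fs/2 = 25.25 kHz, appears at 20 kHz.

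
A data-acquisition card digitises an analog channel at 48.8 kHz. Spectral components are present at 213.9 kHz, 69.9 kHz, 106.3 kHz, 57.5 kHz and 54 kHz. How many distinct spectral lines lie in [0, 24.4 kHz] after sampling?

4

fs/2 = 24.4 kHz.
213.9 kHz mod fs = 18.7 kHz.
18.7 kHz ≤ fs/2 = 24.4 kHz, appears at 18.7 kHz.
69.9 kHz mod fs = 21.1 kHz.
21.1 kHz ≤ fs/2 = 24.4 kHz, appears at 21.1 kHz.
106.3 kHz mod fs = 8.7 kHz.
8.7 kHz ≤ fs/2 = 24.4 kHz, appears at 8.7 kHz.
57.5 kHz mod fs = 8.7 kHz.
8.7 kHz ≤ fs/2 = 24.4 kHz, appears at 8.7 kHz.
54 kHz mod fs = 5.2 kHz.
5.2 kHz ≤ fs/2 = 24.4 kHz, appears at 5.2 kHz.
Distinct values: {5.2 kHz, 8.7 kHz, 18.7 kHz, 21.1 kHz} → 4.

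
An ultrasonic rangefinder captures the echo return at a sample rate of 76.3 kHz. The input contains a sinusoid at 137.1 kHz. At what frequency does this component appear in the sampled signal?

137.1 kHz mod fs = 60.8 kHz.
60.8 kHz > fs/2 = 38.15 kHz, folds to fs − 60.8 kHz = 15.5 kHz.

15.5 kHz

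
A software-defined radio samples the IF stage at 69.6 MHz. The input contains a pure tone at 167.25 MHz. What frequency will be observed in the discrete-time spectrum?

167.25 MHz mod fs = 28.05 MHz.
28.05 MHz ≤ fs/2 = 34.8 MHz, appears at 28.05 MHz.

28.05 MHz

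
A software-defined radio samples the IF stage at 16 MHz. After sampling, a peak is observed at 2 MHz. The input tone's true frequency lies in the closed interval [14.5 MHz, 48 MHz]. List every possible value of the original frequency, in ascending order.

18 MHz, 30 MHz, 34 MHz, 46 MHz

Frequencies that alias to 2 MHz are k·fs ± 2 MHz for integer k ≥ 0.
k=0: 2 MHz.
k=1: 14 MHz, 18 MHz.
k=2: 30 MHz, 34 MHz.
k=3: 46 MHz, 50 MHz.
k=4: 62 MHz, 66 MHz.
Within [14.5 MHz, 48 MHz]: 18 MHz, 30 MHz, 34 MHz, 46 MHz.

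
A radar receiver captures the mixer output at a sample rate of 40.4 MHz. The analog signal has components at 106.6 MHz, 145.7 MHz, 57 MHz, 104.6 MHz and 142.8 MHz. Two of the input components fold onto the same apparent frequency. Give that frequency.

fs/2 = 20.2 MHz.
106.6 MHz mod fs = 25.8 MHz.
25.8 MHz > fs/2 = 20.2 MHz, folds to fs − 25.8 MHz = 14.6 MHz.
145.7 MHz mod fs = 24.5 MHz.
24.5 MHz > fs/2 = 20.2 MHz, folds to fs − 24.5 MHz = 15.9 MHz.
57 MHz mod fs = 16.6 MHz.
16.6 MHz ≤ fs/2 = 20.2 MHz, appears at 16.6 MHz.
104.6 MHz mod fs = 23.8 MHz.
23.8 MHz > fs/2 = 20.2 MHz, folds to fs − 23.8 MHz = 16.6 MHz.
142.8 MHz mod fs = 21.6 MHz.
21.6 MHz > fs/2 = 20.2 MHz, folds to fs − 21.6 MHz = 18.8 MHz.
57 MHz and 104.6 MHz both map to 16.6 MHz.

16.6 MHz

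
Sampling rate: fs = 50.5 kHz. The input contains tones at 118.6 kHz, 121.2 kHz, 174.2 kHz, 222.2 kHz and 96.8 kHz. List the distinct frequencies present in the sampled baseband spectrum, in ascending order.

fs/2 = 25.25 kHz.
118.6 kHz mod fs = 17.6 kHz.
17.6 kHz ≤ fs/2 = 25.25 kHz, appears at 17.6 kHz.
121.2 kHz mod fs = 20.2 kHz.
20.2 kHz ≤ fs/2 = 25.25 kHz, appears at 20.2 kHz.
174.2 kHz mod fs = 22.7 kHz.
22.7 kHz ≤ fs/2 = 25.25 kHz, appears at 22.7 kHz.
222.2 kHz mod fs = 20.2 kHz.
20.2 kHz ≤ fs/2 = 25.25 kHz, appears at 20.2 kHz.
96.8 kHz mod fs = 46.3 kHz.
46.3 kHz > fs/2 = 25.25 kHz, folds to fs − 46.3 kHz = 4.2 kHz.
Distinct values: {4.2 kHz, 17.6 kHz, 20.2 kHz, 22.7 kHz}.

4.2 kHz, 17.6 kHz, 20.2 kHz, 22.7 kHz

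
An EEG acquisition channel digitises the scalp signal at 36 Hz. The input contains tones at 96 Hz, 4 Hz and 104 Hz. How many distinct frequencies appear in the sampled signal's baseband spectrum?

fs/2 = 18 Hz.
96 Hz mod fs = 24 Hz.
24 Hz > fs/2 = 18 Hz, folds to fs − 24 Hz = 12 Hz.
4 Hz ≤ fs/2 = 18 Hz, passes unchanged.
104 Hz mod fs = 32 Hz.
32 Hz > fs/2 = 18 Hz, folds to fs − 32 Hz = 4 Hz.
Distinct values: {4 Hz, 12 Hz} → 2.

2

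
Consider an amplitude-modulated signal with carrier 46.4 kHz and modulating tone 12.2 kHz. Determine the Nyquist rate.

117.2 kHz

AM sidebands sit at fc ± fm = 34.2 kHz and 58.6 kHz.
Highest-frequency component: 58.6 kHz.
Nyquist rate = 2 × 58.6 kHz = 117.2 kHz.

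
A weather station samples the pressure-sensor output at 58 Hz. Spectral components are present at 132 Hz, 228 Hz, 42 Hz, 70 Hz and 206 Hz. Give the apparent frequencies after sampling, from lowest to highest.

4 Hz, 12 Hz, 16 Hz, 26 Hz

fs/2 = 29 Hz.
132 Hz mod fs = 16 Hz.
16 Hz ≤ fs/2 = 29 Hz, appears at 16 Hz.
228 Hz mod fs = 54 Hz.
54 Hz > fs/2 = 29 Hz, folds to fs − 54 Hz = 4 Hz.
42 Hz > fs/2 = 29 Hz, folds to fs − 42 Hz = 16 Hz.
70 Hz mod fs = 12 Hz.
12 Hz ≤ fs/2 = 29 Hz, appears at 12 Hz.
206 Hz mod fs = 32 Hz.
32 Hz > fs/2 = 29 Hz, folds to fs − 32 Hz = 26 Hz.
Distinct values: {4 Hz, 12 Hz, 16 Hz, 26 Hz}.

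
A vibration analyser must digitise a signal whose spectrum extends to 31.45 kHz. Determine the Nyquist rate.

Nyquist rate = 2 × 31.45 kHz = 62.9 kHz.

62.9 kHz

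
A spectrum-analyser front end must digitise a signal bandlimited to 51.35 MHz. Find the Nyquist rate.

Nyquist rate = 2 × 51.35 MHz = 102.7 MHz.

102.7 MHz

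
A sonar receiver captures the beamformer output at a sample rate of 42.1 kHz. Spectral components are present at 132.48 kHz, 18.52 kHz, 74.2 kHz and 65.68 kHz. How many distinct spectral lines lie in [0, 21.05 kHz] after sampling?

3

fs/2 = 21.05 kHz.
132.48 kHz mod fs = 6.18 kHz.
6.18 kHz ≤ fs/2 = 21.05 kHz, appears at 6.18 kHz.
18.52 kHz ≤ fs/2 = 21.05 kHz, passes unchanged.
74.2 kHz mod fs = 32.1 kHz.
32.1 kHz > fs/2 = 21.05 kHz, folds to fs − 32.1 kHz = 10 kHz.
65.68 kHz mod fs = 23.58 kHz.
23.58 kHz > fs/2 = 21.05 kHz, folds to fs − 23.58 kHz = 18.52 kHz.
Distinct values: {6.18 kHz, 10 kHz, 18.52 kHz} → 3.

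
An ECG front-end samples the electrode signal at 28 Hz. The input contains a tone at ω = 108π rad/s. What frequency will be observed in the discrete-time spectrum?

2 Hz

ω = 108π rad/s → f = ω/(2π) = 54 Hz.
54 Hz mod fs = 26 Hz.
26 Hz > fs/2 = 14 Hz, folds to fs − 26 Hz = 2 Hz.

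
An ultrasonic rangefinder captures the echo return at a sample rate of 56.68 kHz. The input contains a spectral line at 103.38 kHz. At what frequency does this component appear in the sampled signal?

9.98 kHz

103.38 kHz mod fs = 46.7 kHz.
46.7 kHz > fs/2 = 28.34 kHz, folds to fs − 46.7 kHz = 9.98 kHz.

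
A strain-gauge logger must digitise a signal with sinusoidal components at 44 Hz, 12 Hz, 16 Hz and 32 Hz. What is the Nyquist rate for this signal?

88 Hz

Highest-frequency component: 44 Hz.
Nyquist rate = 2 × 44 Hz = 88 Hz.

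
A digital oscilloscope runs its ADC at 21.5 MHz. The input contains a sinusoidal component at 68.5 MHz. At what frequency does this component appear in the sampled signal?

4 MHz

68.5 MHz mod fs = 4 MHz.
4 MHz ≤ fs/2 = 10.75 MHz, appears at 4 MHz.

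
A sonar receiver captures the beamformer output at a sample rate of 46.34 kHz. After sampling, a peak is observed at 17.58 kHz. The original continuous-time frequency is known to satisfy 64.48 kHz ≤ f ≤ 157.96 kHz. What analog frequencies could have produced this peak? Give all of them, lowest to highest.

Frequencies that alias to 17.58 kHz are k·fs ± 17.58 kHz for integer k ≥ 0.
k=0: 17.58 kHz.
k=1: 28.76 kHz, 63.92 kHz.
k=2: 75.1 kHz, 110.26 kHz.
k=3: 121.44 kHz, 156.6 kHz.
k=4: 167.78 kHz, 202.94 kHz.
Within [64.48 kHz, 157.96 kHz]: 75.1 kHz, 110.26 kHz, 121.44 kHz, 156.6 kHz.

75.1 kHz, 110.26 kHz, 121.44 kHz, 156.6 kHz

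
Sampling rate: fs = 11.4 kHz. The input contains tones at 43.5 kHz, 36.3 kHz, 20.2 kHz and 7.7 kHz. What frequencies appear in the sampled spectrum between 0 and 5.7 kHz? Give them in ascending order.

fs/2 = 5.7 kHz.
43.5 kHz mod fs = 9.3 kHz.
9.3 kHz > fs/2 = 5.7 kHz, folds to fs − 9.3 kHz = 2.1 kHz.
36.3 kHz mod fs = 2.1 kHz.
2.1 kHz ≤ fs/2 = 5.7 kHz, appears at 2.1 kHz.
20.2 kHz mod fs = 8.8 kHz.
8.8 kHz > fs/2 = 5.7 kHz, folds to fs − 8.8 kHz = 2.6 kHz.
7.7 kHz > fs/2 = 5.7 kHz, folds to fs − 7.7 kHz = 3.7 kHz.
Distinct values: {2.1 kHz, 2.6 kHz, 3.7 kHz}.

2.1 kHz, 2.6 kHz, 3.7 kHz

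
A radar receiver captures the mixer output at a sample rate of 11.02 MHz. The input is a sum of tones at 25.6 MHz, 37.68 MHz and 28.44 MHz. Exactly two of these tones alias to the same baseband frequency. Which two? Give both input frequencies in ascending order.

fs/2 = 5.51 MHz.
25.6 MHz mod fs = 3.56 MHz.
3.56 MHz ≤ fs/2 = 5.51 MHz, appears at 3.56 MHz.
37.68 MHz mod fs = 4.62 MHz.
4.62 MHz ≤ fs/2 = 5.51 MHz, appears at 4.62 MHz.
28.44 MHz mod fs = 6.4 MHz.
6.4 MHz > fs/2 = 5.51 MHz, folds to fs − 6.4 MHz = 4.62 MHz.
28.44 MHz and 37.68 MHz both map to 4.62 MHz.

28.44 MHz, 37.68 MHz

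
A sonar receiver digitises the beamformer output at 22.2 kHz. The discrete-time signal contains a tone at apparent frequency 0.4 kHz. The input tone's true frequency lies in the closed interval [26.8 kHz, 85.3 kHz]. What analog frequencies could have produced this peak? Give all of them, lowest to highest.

44 kHz, 44.8 kHz, 66.2 kHz, 67 kHz

Frequencies that alias to 0.4 kHz are k·fs ± 0.4 kHz for integer k ≥ 0.
k=0: 0.4 kHz.
k=1: 21.8 kHz, 22.6 kHz.
k=2: 44 kHz, 44.8 kHz.
k=3: 66.2 kHz, 67 kHz.
k=4: 88.4 kHz, 89.2 kHz.
Within [26.8 kHz, 85.3 kHz]: 44 kHz, 44.8 kHz, 66.2 kHz, 67 kHz.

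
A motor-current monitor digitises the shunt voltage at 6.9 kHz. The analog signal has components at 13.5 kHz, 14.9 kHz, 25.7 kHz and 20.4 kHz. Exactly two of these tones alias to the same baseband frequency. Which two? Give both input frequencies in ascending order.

13.5 kHz, 20.4 kHz

fs/2 = 3.45 kHz.
13.5 kHz mod fs = 6.6 kHz.
6.6 kHz > fs/2 = 3.45 kHz, folds to fs − 6.6 kHz = 0.3 kHz.
14.9 kHz mod fs = 1.1 kHz.
1.1 kHz ≤ fs/2 = 3.45 kHz, appears at 1.1 kHz.
25.7 kHz mod fs = 5 kHz.
5 kHz > fs/2 = 3.45 kHz, folds to fs − 5 kHz = 1.9 kHz.
20.4 kHz mod fs = 6.6 kHz.
6.6 kHz > fs/2 = 3.45 kHz, folds to fs − 6.6 kHz = 0.3 kHz.
13.5 kHz and 20.4 kHz both map to 0.3 kHz.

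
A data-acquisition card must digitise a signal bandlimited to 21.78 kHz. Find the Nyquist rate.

43.56 kHz

Nyquist rate = 2 × 21.78 kHz = 43.56 kHz.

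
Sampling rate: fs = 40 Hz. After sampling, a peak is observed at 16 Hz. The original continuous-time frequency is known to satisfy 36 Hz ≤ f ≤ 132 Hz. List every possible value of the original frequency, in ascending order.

56 Hz, 64 Hz, 96 Hz, 104 Hz

Frequencies that alias to 16 Hz are k·fs ± 16 Hz for integer k ≥ 0.
k=0: 16 Hz.
k=1: 24 Hz, 56 Hz.
k=2: 64 Hz, 96 Hz.
k=3: 104 Hz, 136 Hz.
k=4: 144 Hz, 176 Hz.
Within [36 Hz, 132 Hz]: 56 Hz, 64 Hz, 96 Hz, 104 Hz.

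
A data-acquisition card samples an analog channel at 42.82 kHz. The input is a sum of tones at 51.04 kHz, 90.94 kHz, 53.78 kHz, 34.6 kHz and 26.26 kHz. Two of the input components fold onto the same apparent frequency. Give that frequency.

8.22 kHz

fs/2 = 21.41 kHz.
51.04 kHz mod fs = 8.22 kHz.
8.22 kHz ≤ fs/2 = 21.41 kHz, appears at 8.22 kHz.
90.94 kHz mod fs = 5.3 kHz.
5.3 kHz ≤ fs/2 = 21.41 kHz, appears at 5.3 kHz.
53.78 kHz mod fs = 10.96 kHz.
10.96 kHz ≤ fs/2 = 21.41 kHz, appears at 10.96 kHz.
34.6 kHz > fs/2 = 21.41 kHz, folds to fs − 34.6 kHz = 8.22 kHz.
26.26 kHz > fs/2 = 21.41 kHz, folds to fs − 26.26 kHz = 16.56 kHz.
34.6 kHz and 51.04 kHz both map to 8.22 kHz.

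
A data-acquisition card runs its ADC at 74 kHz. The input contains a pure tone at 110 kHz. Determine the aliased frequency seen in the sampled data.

36 kHz

110 kHz mod fs = 36 kHz.
36 kHz ≤ fs/2 = 37 kHz, appears at 36 kHz.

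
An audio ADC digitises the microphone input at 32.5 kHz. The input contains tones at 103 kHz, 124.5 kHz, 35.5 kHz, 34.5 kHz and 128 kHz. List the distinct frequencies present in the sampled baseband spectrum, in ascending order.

2 kHz, 3 kHz, 5.5 kHz

fs/2 = 16.25 kHz.
103 kHz mod fs = 5.5 kHz.
5.5 kHz ≤ fs/2 = 16.25 kHz, appears at 5.5 kHz.
124.5 kHz mod fs = 27 kHz.
27 kHz > fs/2 = 16.25 kHz, folds to fs − 27 kHz = 5.5 kHz.
35.5 kHz mod fs = 3 kHz.
3 kHz ≤ fs/2 = 16.25 kHz, appears at 3 kHz.
34.5 kHz mod fs = 2 kHz.
2 kHz ≤ fs/2 = 16.25 kHz, appears at 2 kHz.
128 kHz mod fs = 30.5 kHz.
30.5 kHz > fs/2 = 16.25 kHz, folds to fs − 30.5 kHz = 2 kHz.
Distinct values: {2 kHz, 3 kHz, 5.5 kHz}.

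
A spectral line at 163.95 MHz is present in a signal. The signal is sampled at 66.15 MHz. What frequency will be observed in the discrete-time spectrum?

31.65 MHz

163.95 MHz mod fs = 31.65 MHz.
31.65 MHz ≤ fs/2 = 33.075 MHz, appears at 31.65 MHz.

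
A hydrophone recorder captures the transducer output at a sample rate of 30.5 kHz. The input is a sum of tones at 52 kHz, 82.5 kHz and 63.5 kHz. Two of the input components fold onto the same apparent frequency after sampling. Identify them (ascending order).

52 kHz, 82.5 kHz

fs/2 = 15.25 kHz.
52 kHz mod fs = 21.5 kHz.
21.5 kHz > fs/2 = 15.25 kHz, folds to fs − 21.5 kHz = 9 kHz.
82.5 kHz mod fs = 21.5 kHz.
21.5 kHz > fs/2 = 15.25 kHz, folds to fs − 21.5 kHz = 9 kHz.
63.5 kHz mod fs = 2.5 kHz.
2.5 kHz ≤ fs/2 = 15.25 kHz, appears at 2.5 kHz.
52 kHz and 82.5 kHz both map to 9 kHz.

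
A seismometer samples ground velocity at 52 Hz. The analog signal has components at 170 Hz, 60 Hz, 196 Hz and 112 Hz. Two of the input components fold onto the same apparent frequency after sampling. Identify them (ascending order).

fs/2 = 26 Hz.
170 Hz mod fs = 14 Hz.
14 Hz ≤ fs/2 = 26 Hz, appears at 14 Hz.
60 Hz mod fs = 8 Hz.
8 Hz ≤ fs/2 = 26 Hz, appears at 8 Hz.
196 Hz mod fs = 40 Hz.
40 Hz > fs/2 = 26 Hz, folds to fs − 40 Hz = 12 Hz.
112 Hz mod fs = 8 Hz.
8 Hz ≤ fs/2 = 26 Hz, appears at 8 Hz.
60 Hz and 112 Hz both map to 8 Hz.

60 Hz, 112 Hz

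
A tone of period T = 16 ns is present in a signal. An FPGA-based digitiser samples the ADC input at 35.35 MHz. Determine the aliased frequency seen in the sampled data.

T = 16 ns → f = 1/T = 62.5 MHz.
62.5 MHz mod fs = 27.15 MHz.
27.15 MHz > fs/2 = 17.675 MHz, folds to fs − 27.15 MHz = 8.2 MHz.

8.2 MHz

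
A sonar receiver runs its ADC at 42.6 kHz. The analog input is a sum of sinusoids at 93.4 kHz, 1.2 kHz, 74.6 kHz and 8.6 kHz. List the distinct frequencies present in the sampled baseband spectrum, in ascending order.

fs/2 = 21.3 kHz.
93.4 kHz mod fs = 8.2 kHz.
8.2 kHz ≤ fs/2 = 21.3 kHz, appears at 8.2 kHz.
1.2 kHz ≤ fs/2 = 21.3 kHz, passes unchanged.
74.6 kHz mod fs = 32 kHz.
32 kHz > fs/2 = 21.3 kHz, folds to fs − 32 kHz = 10.6 kHz.
8.6 kHz ≤ fs/2 = 21.3 kHz, passes unchanged.
Distinct values: {1.2 kHz, 8.2 kHz, 8.6 kHz, 10.6 kHz}.

1.2 kHz, 8.2 kHz, 8.6 kHz, 10.6 kHz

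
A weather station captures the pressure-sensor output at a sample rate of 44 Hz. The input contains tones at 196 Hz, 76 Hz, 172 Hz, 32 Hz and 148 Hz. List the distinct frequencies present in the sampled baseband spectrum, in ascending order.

fs/2 = 22 Hz.
196 Hz mod fs = 20 Hz.
20 Hz ≤ fs/2 = 22 Hz, appears at 20 Hz.
76 Hz mod fs = 32 Hz.
32 Hz > fs/2 = 22 Hz, folds to fs − 32 Hz = 12 Hz.
172 Hz mod fs = 40 Hz.
40 Hz > fs/2 = 22 Hz, folds to fs − 40 Hz = 4 Hz.
32 Hz > fs/2 = 22 Hz, folds to fs − 32 Hz = 12 Hz.
148 Hz mod fs = 16 Hz.
16 Hz ≤ fs/2 = 22 Hz, appears at 16 Hz.
Distinct values: {4 Hz, 12 Hz, 16 Hz, 20 Hz}.

4 Hz, 12 Hz, 16 Hz, 20 Hz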